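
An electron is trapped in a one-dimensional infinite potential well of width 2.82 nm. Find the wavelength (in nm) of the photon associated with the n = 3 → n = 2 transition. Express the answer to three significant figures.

λ = 5.24×10^3 nm

E_1 = h²/(8m_eL²) = 7.576×10^-21 J, so ΔE = (3² − 2²)E_1 = 3.788×10^-20 J.
λ = hc/ΔE = (6.626×10^-34·2.998×10^8)/3.788×10^-20 = 5.24×10^-6 m = 5.24×10^3 nm.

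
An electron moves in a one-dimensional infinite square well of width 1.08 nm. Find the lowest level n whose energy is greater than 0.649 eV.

n = 2

E_1 = h²/(8m_eL²) = 5.165×10^-20 J = 0.3224 eV.
Need n² > 0.649/0.3224 = 2.013, i.e. n > 1.419.
The smallest integer satisfying this is n = 2.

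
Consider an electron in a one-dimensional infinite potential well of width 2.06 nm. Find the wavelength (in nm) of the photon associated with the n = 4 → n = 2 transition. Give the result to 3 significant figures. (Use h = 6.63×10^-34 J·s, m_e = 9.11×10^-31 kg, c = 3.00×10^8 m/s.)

E_1 = h²/(8m_eL²) = 1.421×10^-20 J, so ΔE = (4² − 2²)E_1 = 1.705×10^-19 J.
λ = hc/ΔE = (6.63×10^-34·3.00×10^8)/1.705×10^-19 = 1.17×10^-6 m = 1.17×10^3 nm.

λ = 1.17×10^3 nm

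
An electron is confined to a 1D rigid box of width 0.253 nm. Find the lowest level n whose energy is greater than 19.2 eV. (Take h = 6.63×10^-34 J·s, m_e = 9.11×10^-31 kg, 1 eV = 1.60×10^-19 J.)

E_1 = h²/(8m_eL²) = 9.423×10^-19 J = 5.889 eV.
Need n² > 19.2/5.889 = 3.260, i.e. n > 1.806.
The smallest integer satisfying this is n = 2.

n = 2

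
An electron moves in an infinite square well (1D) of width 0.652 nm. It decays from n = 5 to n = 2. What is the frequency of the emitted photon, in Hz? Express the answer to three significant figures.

E_1 = h²/(8m_eL²) = 1.417×10^-19 J and ΔE = (5² − 2²)E_1 = 2.976×10^-18 J.
f = ΔE/h = 2.976×10^-18/6.626×10^-34 = 4.49×10^15 Hz.

f = 4.49×10^15 Hz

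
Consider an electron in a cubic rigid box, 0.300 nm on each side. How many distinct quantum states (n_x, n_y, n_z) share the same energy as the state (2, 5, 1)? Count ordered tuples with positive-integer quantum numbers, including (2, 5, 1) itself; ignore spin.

degeneracy = 6

The level has n_x² + n_y² + n_z² = 30. The ordered positive-integer solutions are (1, 2, 5), (1, 5, 2), (2, 1, 5), (2, 5, 1), (5, 1, 2), (5, 2, 1).
That gives 6 states.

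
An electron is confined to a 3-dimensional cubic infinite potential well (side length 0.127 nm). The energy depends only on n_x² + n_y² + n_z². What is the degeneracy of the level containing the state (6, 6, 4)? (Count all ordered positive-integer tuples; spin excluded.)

The level has n_x² + n_y² + n_z² = 88. The ordered positive-integer solutions are (4, 6, 6), (6, 4, 6), (6, 6, 4).
That gives 3 states.

degeneracy = 3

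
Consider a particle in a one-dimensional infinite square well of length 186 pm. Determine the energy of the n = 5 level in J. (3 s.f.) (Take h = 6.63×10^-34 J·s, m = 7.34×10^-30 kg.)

For an infinite well E_n = n²h²/(8mL²), so E_1 = h²/(8mL²) = (6.63×10^-34)²/(8·7.34×10^-30·(1.86×10^-10 m)²) = 2.164×10^-19 J.
Then E_5 = 5²·E_1 = 25·2.164×10^-19 J = 5.41×10^-18 J.

E_5 = 5.41×10^-18 J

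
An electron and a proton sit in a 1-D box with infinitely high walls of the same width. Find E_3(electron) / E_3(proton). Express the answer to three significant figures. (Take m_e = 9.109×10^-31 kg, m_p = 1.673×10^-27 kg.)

E_n ∝ 1/m at fixed n and L, so the ratio is m_p/m_e = 1.673×10^-27/9.109×10^-31 = 1.84×10^3.

1.84×10^3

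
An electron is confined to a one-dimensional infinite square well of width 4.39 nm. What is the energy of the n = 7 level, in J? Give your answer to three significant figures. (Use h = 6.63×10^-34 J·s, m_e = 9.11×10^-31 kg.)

For an infinite well E_n = n²h²/(8m_eL²), so E_1 = h²/(8m_eL²) = (6.63×10^-34)²/(8·9.11×10^-31·(4.39×10^-9 m)²) = 3.130×10^-21 J.
Then E_7 = 7²·E_1 = 49·3.130×10^-21 J = 1.53×10^-19 J.

E_7 = 1.53×10^-19 J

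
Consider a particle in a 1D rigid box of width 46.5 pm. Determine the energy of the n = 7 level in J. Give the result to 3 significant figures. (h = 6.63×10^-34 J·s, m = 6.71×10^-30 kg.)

E_7 = 1.86×10^-16 J

For an infinite well E_n = n²h²/(8mL²), so E_1 = h²/(8mL²) = (6.63×10^-34)²/(8·6.71×10^-30·(4.65×10^-11 m)²) = 3.787×10^-18 J.
Then E_7 = 7²·E_1 = 49·3.787×10^-18 J = 1.86×10^-16 J.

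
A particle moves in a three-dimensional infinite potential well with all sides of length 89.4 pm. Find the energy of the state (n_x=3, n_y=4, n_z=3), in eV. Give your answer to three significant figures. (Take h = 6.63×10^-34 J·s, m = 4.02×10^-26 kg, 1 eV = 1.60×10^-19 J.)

E = 0.0363 eV

For a 3D rectangular well E = (h²/8m)·Σ n_i²/L_i² = (6.63×10^-34)²/(8·4.02×10^-26) · [3²/(89.4 pm)² + 4²/(89.4 pm)² + 3²/(89.4 pm)²].
Evaluating gives E = 5.815×10^-21 J = 0.0363 eV.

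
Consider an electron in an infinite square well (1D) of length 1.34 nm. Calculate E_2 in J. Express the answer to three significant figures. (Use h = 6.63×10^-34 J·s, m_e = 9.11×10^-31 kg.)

For an infinite well E_n = n²h²/(8m_eL²), so E_1 = h²/(8m_eL²) = (6.63×10^-34)²/(8·9.11×10^-31·(1.34×10^-9 m)²) = 3.359×10^-20 J.
Then E_2 = 2²·E_1 = 4·3.359×10^-20 J = 1.34×10^-19 J.

E_2 = 1.34×10^-19 J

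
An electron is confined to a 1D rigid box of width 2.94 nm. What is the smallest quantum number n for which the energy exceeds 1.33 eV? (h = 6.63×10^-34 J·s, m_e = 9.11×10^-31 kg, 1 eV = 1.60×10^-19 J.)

n = 6

E_1 = h²/(8m_eL²) = 6.978×10^-21 J = 0.04361 eV.
Need n² > 1.33/0.04361 = 30.50, i.e. n > 5.523.
The smallest integer satisfying this is n = 6.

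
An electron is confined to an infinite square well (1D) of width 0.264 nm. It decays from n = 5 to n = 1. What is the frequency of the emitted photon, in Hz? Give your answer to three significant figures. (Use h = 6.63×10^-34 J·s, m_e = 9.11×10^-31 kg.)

E_1 = h²/(8m_eL²) = 8.654×10^-19 J and ΔE = (5² − 1²)E_1 = 2.077×10^-17 J.
f = ΔE/h = 2.077×10^-17/6.63×10^-34 = 3.13×10^16 Hz.

f = 3.13×10^16 Hz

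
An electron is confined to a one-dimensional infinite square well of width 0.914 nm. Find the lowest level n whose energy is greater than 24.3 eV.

n = 8

E_1 = h²/(8m_eL²) = 7.212×10^-20 J = 0.4502 eV.
Need n² > 24.3/0.4502 = 53.98, i.e. n > 7.347.
The smallest integer satisfying this is n = 8.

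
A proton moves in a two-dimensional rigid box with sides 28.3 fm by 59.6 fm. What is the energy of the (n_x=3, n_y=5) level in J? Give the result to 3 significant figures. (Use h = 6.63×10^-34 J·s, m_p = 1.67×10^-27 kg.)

E = 6.01×10^-13 J

For a 2D rectangular well E = (h²/8m_p)·Σ n_i²/L_i² = (6.63×10^-34)²/(8·1.67×10^-27) · [3²/(28.3 fm)² + 5²/(59.6 fm)²].
Evaluating gives E = 6.01×10^-13 J.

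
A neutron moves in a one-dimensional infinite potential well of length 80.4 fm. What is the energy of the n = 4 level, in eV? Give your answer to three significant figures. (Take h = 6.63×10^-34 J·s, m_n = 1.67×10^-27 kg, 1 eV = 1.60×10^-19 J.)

E_4 = 5.09×10^5 eV

For an infinite well E_n = n²h²/(8m_nL²), so E_1 = h²/(8m_nL²) = (6.63×10^-34)²/(8·1.67×10^-27·(8.04×10^-14 m)²) = 5.090×10^-15 J.
Then E_4 = 4²·E_1 = 16·5.090×10^-15 J = 8.144×10^-14 J.
Converting, E_4 = 8.144×10^-14 J / (1.60×10^-19 J/eV) = 5.09×10^5 eV.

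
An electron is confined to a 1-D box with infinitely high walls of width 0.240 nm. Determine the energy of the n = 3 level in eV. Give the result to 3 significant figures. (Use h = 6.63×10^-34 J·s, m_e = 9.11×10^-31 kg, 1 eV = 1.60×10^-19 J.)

E_3 = 58.9 eV

For an infinite well E_n = n²h²/(8m_eL²), so E_1 = h²/(8m_eL²) = (6.63×10^-34)²/(8·9.11×10^-31·(2.40×10^-10 m)²) = 1.047×10^-18 J.
Then E_3 = 3²·E_1 = 9·1.047×10^-18 J = 9.423×10^-18 J.
Converting, E_3 = 9.423×10^-18 J / (1.60×10^-19 J/eV) = 58.9 eV.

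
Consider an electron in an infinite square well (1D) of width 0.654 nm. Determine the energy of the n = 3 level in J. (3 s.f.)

For an infinite well E_n = n²h²/(8m_eL²), so E_1 = h²/(8m_eL²) = (6.626×10^-34)²/(8·9.109×10^-31·(6.54×10^-10 m)²) = 1.409×10^-19 J.
Then E_3 = 3²·E_1 = 9·1.409×10^-19 J = 1.27×10^-18 J.

E_3 = 1.27×10^-18 J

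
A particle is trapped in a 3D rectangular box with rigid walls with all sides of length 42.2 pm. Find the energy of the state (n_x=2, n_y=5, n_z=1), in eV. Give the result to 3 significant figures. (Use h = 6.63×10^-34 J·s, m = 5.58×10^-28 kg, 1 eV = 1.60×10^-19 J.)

For a 3D rectangular well E = (h²/8m)·Σ n_i²/L_i² = (6.63×10^-34)²/(8·5.58×10^-28) · [2²/(42.2 pm)² + 5²/(42.2 pm)² + 1²/(42.2 pm)²].
Evaluating gives E = 1.659×10^-18 J = 10.4 eV.

E = 10.4 eV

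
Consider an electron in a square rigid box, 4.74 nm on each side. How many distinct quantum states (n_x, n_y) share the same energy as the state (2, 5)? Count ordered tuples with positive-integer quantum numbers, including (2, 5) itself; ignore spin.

The level has n_x² + n_y² = 29. The ordered positive-integer solutions are (2, 5), (5, 2).
That gives 2 states.

degeneracy = 2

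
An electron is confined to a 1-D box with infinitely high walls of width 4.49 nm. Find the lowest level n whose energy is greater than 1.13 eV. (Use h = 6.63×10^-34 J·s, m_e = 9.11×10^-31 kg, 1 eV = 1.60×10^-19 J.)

E_1 = h²/(8m_eL²) = 2.992×10^-21 J = 0.01870 eV.
Need n² > 1.13/0.01870 = 60.43, i.e. n > 7.774.
The smallest integer satisfying this is n = 8.

n = 8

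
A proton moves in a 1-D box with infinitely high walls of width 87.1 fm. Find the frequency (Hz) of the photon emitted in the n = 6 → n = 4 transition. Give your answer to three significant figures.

f = 1.31×10^20 Hz

E_1 = h²/(8m_pL²) = 4.324×10^-15 J and ΔE = (6² − 4²)E_1 = 8.648×10^-14 J.
f = ΔE/h = 8.648×10^-14/6.626×10^-34 = 1.31×10^20 Hz.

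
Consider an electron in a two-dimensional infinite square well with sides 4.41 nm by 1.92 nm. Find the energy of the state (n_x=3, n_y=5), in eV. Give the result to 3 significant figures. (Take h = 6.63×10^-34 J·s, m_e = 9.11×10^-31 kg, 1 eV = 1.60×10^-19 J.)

E = 2.73 eV

For a 2D rectangular well E = (h²/8m_e)·Σ n_i²/L_i² = (6.63×10^-34)²/(8·9.11×10^-31) · [3²/(4.41 nm)² + 5²/(1.92 nm)²].
Evaluating gives E = 4.369×10^-19 J = 2.73 eV.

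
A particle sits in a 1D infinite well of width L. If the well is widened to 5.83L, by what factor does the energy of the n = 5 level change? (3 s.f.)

0.0294

E_n ∝ 1/L², so the energy scales by 1/5.83² = 0.0294.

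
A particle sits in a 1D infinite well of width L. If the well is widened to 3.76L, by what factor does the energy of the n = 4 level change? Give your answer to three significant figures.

E_n ∝ 1/L², so the energy scales by 1/3.76² = 0.0707.

0.0707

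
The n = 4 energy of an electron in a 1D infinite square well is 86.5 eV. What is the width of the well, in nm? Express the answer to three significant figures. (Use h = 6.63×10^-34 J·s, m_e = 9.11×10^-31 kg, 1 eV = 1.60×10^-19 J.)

L = 0.264 nm

From E_n = n²h²/(8m_eL²), L = n·h/√(8m_eE_n).
E_4 = 86.5 eV = 1.384×10^-17 J, so L = 4·6.63×10^-34/√(8·9.11×10^-31·1.384×10^-17) = 2.64×10^-10 m = 0.264 nm.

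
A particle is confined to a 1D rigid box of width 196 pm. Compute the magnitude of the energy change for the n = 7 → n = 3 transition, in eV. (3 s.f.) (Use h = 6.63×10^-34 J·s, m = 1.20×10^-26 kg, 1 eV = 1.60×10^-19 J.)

|ΔE| = 0.0298 eV

E_1 = h²/(8mL²) = 1.192×10^-22 J.
|ΔE| = |7² − 3²|·E_1 = 40·1.192×10^-22 J = 4.768×10^-21 J = 0.0298 eV.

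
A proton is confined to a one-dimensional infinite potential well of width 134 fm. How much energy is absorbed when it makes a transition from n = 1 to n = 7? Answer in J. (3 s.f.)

|ΔE| = 8.77×10^-14 J

E_1 = h²/(8m_pL²) = 1.827×10^-15 J.
|ΔE| = |1² − 7²|·E_1 = 48·1.827×10^-15 J = 8.77×10^-14 J.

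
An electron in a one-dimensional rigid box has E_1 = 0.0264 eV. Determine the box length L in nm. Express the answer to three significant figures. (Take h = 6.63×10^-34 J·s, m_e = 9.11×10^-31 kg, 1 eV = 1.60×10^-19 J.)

From E_n = n²h²/(8m_eL²), L = n·h/√(8m_eE_n).
E_1 = 0.0264 eV = 4.224×10^-21 J, so L = 1·6.63×10^-34/√(8·9.11×10^-31·4.224×10^-21) = 3.78×10^-9 m = 3.78 nm.

L = 3.78 nm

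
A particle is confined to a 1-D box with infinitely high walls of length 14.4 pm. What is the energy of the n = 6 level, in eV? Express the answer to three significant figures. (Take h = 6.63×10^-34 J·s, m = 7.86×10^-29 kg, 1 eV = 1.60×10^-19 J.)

For an infinite well E_n = n²h²/(8mL²), so E_1 = h²/(8mL²) = (6.63×10^-34)²/(8·7.86×10^-29·(1.44×10^-11 m)²) = 3.371×10^-18 J.
Then E_6 = 6²·E_1 = 36·3.371×10^-18 J = 1.214×10^-16 J.
Converting, E_6 = 1.214×10^-16 J / (1.60×10^-19 J/eV) = 759 eV.

E_6 = 759 eV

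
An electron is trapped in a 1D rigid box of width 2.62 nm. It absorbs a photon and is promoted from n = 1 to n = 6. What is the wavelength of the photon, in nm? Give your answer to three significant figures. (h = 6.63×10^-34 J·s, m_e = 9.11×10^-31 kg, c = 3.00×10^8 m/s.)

E_1 = h²/(8m_eL²) = 8.787×10^-21 J, so ΔE = (6² − 1²)E_1 = 3.075×10^-19 J.
λ = hc/ΔE = (6.63×10^-34·3.00×10^8)/3.075×10^-19 = 6.47×10^-7 m = 647 nm.

λ = 647 nm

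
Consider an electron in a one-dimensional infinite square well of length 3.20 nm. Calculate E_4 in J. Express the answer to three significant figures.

For an infinite well E_n = n²h²/(8m_eL²), so E_1 = h²/(8m_eL²) = (6.626×10^-34)²/(8·9.109×10^-31·(3.20×10^-9 m)²) = 5.884×10^-21 J.
Then E_4 = 4²·E_1 = 16·5.884×10^-21 J = 9.41×10^-20 J.

E_4 = 9.41×10^-20 J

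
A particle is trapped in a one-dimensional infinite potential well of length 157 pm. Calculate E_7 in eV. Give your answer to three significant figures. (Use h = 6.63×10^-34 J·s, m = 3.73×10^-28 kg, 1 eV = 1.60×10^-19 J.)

For an infinite well E_n = n²h²/(8mL²), so E_1 = h²/(8mL²) = (6.63×10^-34)²/(8·3.73×10^-28·(1.57×10^-10 m)²) = 5.976×10^-21 J.
Then E_7 = 7²·E_1 = 49·5.976×10^-21 J = 2.928×10^-19 J.
Converting, E_7 = 2.928×10^-19 J / (1.60×10^-19 J/eV) = 1.83 eV.

E_7 = 1.83 eV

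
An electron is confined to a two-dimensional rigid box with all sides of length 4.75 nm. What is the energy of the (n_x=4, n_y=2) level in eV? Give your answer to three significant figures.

For a 2D rectangular well E = (h²/8m_e)·Σ n_i²/L_i² = (6.626×10^-34)²/(8·9.109×10^-31) · [4²/(4.75 nm)² + 2²/(4.75 nm)²].
Evaluating gives E = 5.341×10^-20 J = 0.333 eV.

E = 0.333 eV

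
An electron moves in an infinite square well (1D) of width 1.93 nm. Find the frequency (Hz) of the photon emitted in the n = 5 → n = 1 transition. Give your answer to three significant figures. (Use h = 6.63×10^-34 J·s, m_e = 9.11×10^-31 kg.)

f = 5.86×10^14 Hz

E_1 = h²/(8m_eL²) = 1.619×10^-20 J and ΔE = (5² − 1²)E_1 = 3.886×10^-19 J.
f = ΔE/h = 3.886×10^-19/6.63×10^-34 = 5.86×10^14 Hz.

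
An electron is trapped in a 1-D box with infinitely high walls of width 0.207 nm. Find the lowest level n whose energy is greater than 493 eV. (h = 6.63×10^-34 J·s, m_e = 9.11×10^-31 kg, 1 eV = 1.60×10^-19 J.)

n = 8

E_1 = h²/(8m_eL²) = 1.408×10^-18 J = 8.800 eV.
Need n² > 493/8.800 = 56.02, i.e. n > 7.485.
The smallest integer satisfying this is n = 8.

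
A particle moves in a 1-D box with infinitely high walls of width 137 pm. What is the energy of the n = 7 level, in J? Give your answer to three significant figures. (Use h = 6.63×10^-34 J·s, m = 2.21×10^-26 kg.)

For an infinite well E_n = n²h²/(8mL²), so E_1 = h²/(8mL²) = (6.63×10^-34)²/(8·2.21×10^-26·(1.37×10^-10 m)²) = 1.325×10^-22 J.
Then E_7 = 7²·E_1 = 49·1.325×10^-22 J = 6.49×10^-21 J.

E_7 = 6.49×10^-21 J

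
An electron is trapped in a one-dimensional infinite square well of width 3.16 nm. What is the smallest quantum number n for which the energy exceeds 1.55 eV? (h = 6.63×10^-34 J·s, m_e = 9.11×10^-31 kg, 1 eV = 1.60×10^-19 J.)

n = 7

E_1 = h²/(8m_eL²) = 6.040×10^-21 J = 0.03775 eV.
Need n² > 1.55/0.03775 = 41.06, i.e. n > 6.408.
The smallest integer satisfying this is n = 7.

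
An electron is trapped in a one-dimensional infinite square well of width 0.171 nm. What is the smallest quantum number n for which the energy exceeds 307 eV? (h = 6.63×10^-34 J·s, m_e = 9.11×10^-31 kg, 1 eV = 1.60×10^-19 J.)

E_1 = h²/(8m_eL²) = 2.063×10^-18 J = 12.89 eV.
Need n² > 307/12.89 = 23.82, i.e. n > 4.881.
The smallest integer satisfying this is n = 5.

n = 5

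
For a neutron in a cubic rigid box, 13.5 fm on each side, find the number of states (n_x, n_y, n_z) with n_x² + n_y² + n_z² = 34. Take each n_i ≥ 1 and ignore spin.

degeneracy = 3

The level has n_x² + n_y² + n_z² = 34. The ordered positive-integer solutions are (3, 3, 4), (3, 4, 3), (4, 3, 3).
That gives 3 states.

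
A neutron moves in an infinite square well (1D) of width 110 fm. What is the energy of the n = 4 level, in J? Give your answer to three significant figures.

E_4 = 4.33×10^-14 J

For an infinite well E_n = n²h²/(8m_nL²), so E_1 = h²/(8m_nL²) = (6.626×10^-34)²/(8·1.675×10^-27·(1.10×10^-13 m)²) = 2.708×10^-15 J.
Then E_4 = 4²·E_1 = 16·2.708×10^-15 J = 4.33×10^-14 J.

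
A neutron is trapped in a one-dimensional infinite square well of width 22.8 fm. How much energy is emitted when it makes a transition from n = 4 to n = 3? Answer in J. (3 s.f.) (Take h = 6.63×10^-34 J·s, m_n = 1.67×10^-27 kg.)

|ΔE| = 4.43×10^-13 J

E_1 = h²/(8m_nL²) = 6.329×10^-14 J.
|ΔE| = |4² − 3²|·E_1 = 7·6.329×10^-14 J = 4.43×10^-13 J.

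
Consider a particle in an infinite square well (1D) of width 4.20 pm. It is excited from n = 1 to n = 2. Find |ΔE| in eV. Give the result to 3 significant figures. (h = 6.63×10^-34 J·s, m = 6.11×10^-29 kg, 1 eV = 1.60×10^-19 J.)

|ΔE| = 956 eV

E_1 = h²/(8mL²) = 5.098×10^-17 J.
|ΔE| = |1² − 2²|·E_1 = 3·5.098×10^-17 J = 1.529×10^-16 J = 956 eV.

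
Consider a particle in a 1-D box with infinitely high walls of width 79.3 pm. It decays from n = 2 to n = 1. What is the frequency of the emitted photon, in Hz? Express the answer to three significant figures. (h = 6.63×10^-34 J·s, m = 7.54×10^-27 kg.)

f = 5.24×10^12 Hz

E_1 = h²/(8mL²) = 1.159×10^-21 J and ΔE = (2² − 1²)E_1 = 3.477×10^-21 J.
f = ΔE/h = 3.477×10^-21/6.63×10^-34 = 5.24×10^12 Hz.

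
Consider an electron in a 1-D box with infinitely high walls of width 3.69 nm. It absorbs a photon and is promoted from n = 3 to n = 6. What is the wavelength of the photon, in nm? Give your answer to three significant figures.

E_1 = h²/(8m_eL²) = 4.425×10^-21 J, so ΔE = (6² − 3²)E_1 = 1.195×10^-19 J.
λ = hc/ΔE = (6.626×10^-34·2.998×10^8)/1.195×10^-19 = 1.66×10^-6 m = 1.66×10^3 nm.

λ = 1.66×10^3 nm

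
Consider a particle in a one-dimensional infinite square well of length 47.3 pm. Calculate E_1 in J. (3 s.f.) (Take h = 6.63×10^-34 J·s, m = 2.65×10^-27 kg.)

E_1 = 9.27×10^-21 J

For an infinite well E_n = n²h²/(8mL²), so E_1 = h²/(8mL²) = (6.63×10^-34)²/(8·2.65×10^-27·(4.73×10^-11 m)²) = 9.268×10^-21 J.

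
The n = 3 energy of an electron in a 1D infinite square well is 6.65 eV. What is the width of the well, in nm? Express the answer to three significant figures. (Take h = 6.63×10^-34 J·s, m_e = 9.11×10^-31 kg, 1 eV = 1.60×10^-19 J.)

L = 0.714 nm

From E_n = n²h²/(8m_eL²), L = n·h/√(8m_eE_n).
E_3 = 6.65 eV = 1.064×10^-18 J, so L = 3·6.63×10^-34/√(8·9.11×10^-31·1.064×10^-18) = 7.14×10^-10 m = 0.714 nm.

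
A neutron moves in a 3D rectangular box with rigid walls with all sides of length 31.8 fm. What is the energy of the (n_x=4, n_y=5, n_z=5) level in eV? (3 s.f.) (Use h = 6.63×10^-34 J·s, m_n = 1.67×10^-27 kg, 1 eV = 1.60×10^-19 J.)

For a 3D rectangular well E = (h²/8m_n)·Σ n_i²/L_i² = (6.63×10^-34)²/(8·1.67×10^-27) · [4²/(31.8 fm)² + 5²/(31.8 fm)² + 5²/(31.8 fm)²].
Evaluating gives E = 2.147×10^-12 J = 1.34×10^7 eV.

E = 1.34×10^7 eV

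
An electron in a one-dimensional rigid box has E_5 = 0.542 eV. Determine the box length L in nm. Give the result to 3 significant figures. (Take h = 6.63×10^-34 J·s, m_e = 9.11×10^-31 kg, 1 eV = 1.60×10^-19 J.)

L = 4.17 nm

From E_n = n²h²/(8m_eL²), L = n·h/√(8m_eE_n).
E_5 = 0.542 eV = 8.672×10^-20 J, so L = 5·6.63×10^-34/√(8·9.11×10^-31·8.672×10^-20) = 4.17×10^-9 m = 4.17 nm.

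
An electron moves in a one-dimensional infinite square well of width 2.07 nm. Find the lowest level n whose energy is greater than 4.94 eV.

n = 8

E_1 = h²/(8m_eL²) = 1.406×10^-20 J = 0.08777 eV.
Need n² > 4.94/0.08777 = 56.28, i.e. n > 7.502.
The smallest integer satisfying this is n = 8.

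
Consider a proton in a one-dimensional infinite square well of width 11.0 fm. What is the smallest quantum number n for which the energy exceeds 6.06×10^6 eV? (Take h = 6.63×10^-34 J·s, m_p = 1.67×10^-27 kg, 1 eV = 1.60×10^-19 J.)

n = 2

E_1 = h²/(8m_pL²) = 2.719×10^-13 J = 1.699×10^6 eV.
Need n² > 6.06×10^6/1.699×10^6 = 3.567, i.e. n > 1.889.
The smallest integer satisfying this is n = 2.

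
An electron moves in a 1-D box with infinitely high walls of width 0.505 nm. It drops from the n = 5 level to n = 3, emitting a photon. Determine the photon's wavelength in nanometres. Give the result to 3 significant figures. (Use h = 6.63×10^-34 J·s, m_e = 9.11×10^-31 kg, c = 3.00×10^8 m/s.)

λ = 52.6 nm

E_1 = h²/(8m_eL²) = 2.365×10^-19 J, so ΔE = (5² − 3²)E_1 = 3.784×10^-18 J.
λ = hc/ΔE = (6.63×10^-34·3.00×10^8)/3.784×10^-18 = 5.26×10^-8 m = 52.6 nm.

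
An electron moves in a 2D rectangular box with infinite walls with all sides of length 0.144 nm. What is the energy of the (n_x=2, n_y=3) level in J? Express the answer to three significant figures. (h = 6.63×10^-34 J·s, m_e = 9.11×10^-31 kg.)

For a 2D rectangular well E = (h²/8m_e)·Σ n_i²/L_i² = (6.63×10^-34)²/(8·9.11×10^-31) · [2²/(0.144 nm)² + 3²/(0.144 nm)²].
Evaluating gives E = 3.78×10^-17 J.

E = 3.78×10^-17 J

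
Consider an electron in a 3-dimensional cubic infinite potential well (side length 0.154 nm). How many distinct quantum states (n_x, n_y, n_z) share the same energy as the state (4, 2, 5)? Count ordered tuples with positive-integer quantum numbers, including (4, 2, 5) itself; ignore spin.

The level has n_x² + n_y² + n_z² = 45. The ordered positive-integer solutions are (2, 4, 5), (2, 5, 4), (4, 2, 5), (4, 5, 2), (5, 2, 4), (5, 4, 2).
That gives 6 states.

degeneracy = 6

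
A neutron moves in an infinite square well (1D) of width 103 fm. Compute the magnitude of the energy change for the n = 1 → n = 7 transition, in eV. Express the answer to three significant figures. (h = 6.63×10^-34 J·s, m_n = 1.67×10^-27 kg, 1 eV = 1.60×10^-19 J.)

E_1 = h²/(8m_nL²) = 3.101×10^-15 J.
|ΔE| = |1² − 7²|·E_1 = 48·3.101×10^-15 J = 1.488×10^-13 J = 9.30×10^5 eV.

|ΔE| = 9.30×10^5 eV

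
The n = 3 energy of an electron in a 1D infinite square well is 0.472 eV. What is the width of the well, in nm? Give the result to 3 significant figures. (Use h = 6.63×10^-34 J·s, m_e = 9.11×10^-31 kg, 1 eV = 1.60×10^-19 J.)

From E_n = n²h²/(8m_eL²), L = n·h/√(8m_eE_n).
E_3 = 0.472 eV = 7.552×10^-20 J, so L = 3·6.63×10^-34/√(8·9.11×10^-31·7.552×10^-20) = 2.68×10^-9 m = 2.68 nm.

L = 2.68 nm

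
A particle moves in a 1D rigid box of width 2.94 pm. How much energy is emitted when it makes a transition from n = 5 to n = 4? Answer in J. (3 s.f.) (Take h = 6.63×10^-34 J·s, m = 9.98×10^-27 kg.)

E_1 = h²/(8mL²) = 6.370×10^-19 J.
|ΔE| = |5² − 4²|·E_1 = 9·6.370×10^-19 J = 5.73×10^-18 J.

|ΔE| = 5.73×10^-18 J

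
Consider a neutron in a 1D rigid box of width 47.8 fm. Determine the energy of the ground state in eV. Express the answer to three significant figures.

E_1 = 8.95×10^4 eV

For an infinite well E_n = n²h²/(8m_nL²), so E_1 = h²/(8m_nL²) = (6.626×10^-34)²/(8·1.675×10^-27·(4.78×10^-14 m)²) = 1.434×10^-14 J.
Converting, E_1 = 1.434×10^-14 J / (1.602×10^-19 J/eV) = 8.95×10^4 eV.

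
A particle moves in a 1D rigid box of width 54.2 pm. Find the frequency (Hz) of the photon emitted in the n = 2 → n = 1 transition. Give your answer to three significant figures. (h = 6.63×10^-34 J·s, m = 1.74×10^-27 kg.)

f = 4.86×10^13 Hz

E_1 = h²/(8mL²) = 1.075×10^-20 J and ΔE = (2² − 1²)E_1 = 3.225×10^-20 J.
f = ΔE/h = 3.225×10^-20/6.63×10^-34 = 4.86×10^13 Hz.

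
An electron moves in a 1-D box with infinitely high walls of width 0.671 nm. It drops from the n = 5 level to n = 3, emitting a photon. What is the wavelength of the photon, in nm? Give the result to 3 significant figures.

E_1 = h²/(8m_eL²) = 1.338×10^-19 J, so ΔE = (5² − 3²)E_1 = 2.141×10^-18 J.
λ = hc/ΔE = (6.626×10^-34·2.998×10^8)/2.141×10^-18 = 9.28×10^-8 m = 92.8 nm.

λ = 92.8 nm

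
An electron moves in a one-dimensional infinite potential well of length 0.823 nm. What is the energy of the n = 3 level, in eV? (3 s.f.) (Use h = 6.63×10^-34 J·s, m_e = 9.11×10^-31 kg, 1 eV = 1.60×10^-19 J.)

E_3 = 5.01 eV

For an infinite well E_n = n²h²/(8m_eL²), so E_1 = h²/(8m_eL²) = (6.63×10^-34)²/(8·9.11×10^-31·(8.23×10^-10 m)²) = 8.905×10^-20 J.
Then E_3 = 3²·E_1 = 9·8.905×10^-20 J = 8.014×10^-19 J.
Converting, E_3 = 8.014×10^-19 J / (1.60×10^-19 J/eV) = 5.01 eV.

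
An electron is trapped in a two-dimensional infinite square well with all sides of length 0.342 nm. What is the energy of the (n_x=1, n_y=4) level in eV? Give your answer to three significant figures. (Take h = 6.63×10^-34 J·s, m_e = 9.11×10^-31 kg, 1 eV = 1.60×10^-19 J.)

E = 54.8 eV

For a 2D rectangular well E = (h²/8m_e)·Σ n_i²/L_i² = (6.63×10^-34)²/(8·9.11×10^-31) · [1²/(0.342 nm)² + 4²/(0.342 nm)²].
Evaluating gives E = 8.766×10^-18 J = 54.8 eV.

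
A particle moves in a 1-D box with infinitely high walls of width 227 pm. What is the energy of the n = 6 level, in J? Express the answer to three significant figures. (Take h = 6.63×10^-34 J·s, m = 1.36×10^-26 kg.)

E_6 = 2.82×10^-21 J

For an infinite well E_n = n²h²/(8mL²), so E_1 = h²/(8mL²) = (6.63×10^-34)²/(8·1.36×10^-26·(2.27×10^-10 m)²) = 7.841×10^-23 J.
Then E_6 = 6²·E_1 = 36·7.841×10^-23 J = 2.82×10^-21 J.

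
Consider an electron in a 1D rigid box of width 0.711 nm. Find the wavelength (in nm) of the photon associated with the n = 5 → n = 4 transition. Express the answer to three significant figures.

E_1 = h²/(8m_eL²) = 1.192×10^-19 J, so ΔE = (5² − 4²)E_1 = 1.073×10^-18 J.
λ = hc/ΔE = (6.626×10^-34·2.998×10^8)/1.073×10^-18 = 1.85×10^-7 m = 185 nm.

λ = 185 nm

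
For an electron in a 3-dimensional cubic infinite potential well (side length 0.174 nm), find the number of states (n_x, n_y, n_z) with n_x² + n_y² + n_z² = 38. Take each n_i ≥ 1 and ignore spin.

The level has n_x² + n_y² + n_z² = 38. The ordered positive-integer solutions are (1, 1, 6), (1, 6, 1), (2, 3, 5), (2, 5, 3), (3, 2, 5), (3, 5, 2), (5, 2, 3), (5, 3, 2), (6, 1, 1).
That gives 9 states.

degeneracy = 9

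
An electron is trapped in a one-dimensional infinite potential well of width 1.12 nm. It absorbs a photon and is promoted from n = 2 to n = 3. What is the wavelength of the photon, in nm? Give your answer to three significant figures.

E_1 = h²/(8m_eL²) = 4.803×10^-20 J, so ΔE = (3² − 2²)E_1 = 2.402×10^-19 J.
λ = hc/ΔE = (6.626×10^-34·2.998×10^8)/2.402×10^-19 = 8.27×10^-7 m = 827 nm.

λ = 827 nm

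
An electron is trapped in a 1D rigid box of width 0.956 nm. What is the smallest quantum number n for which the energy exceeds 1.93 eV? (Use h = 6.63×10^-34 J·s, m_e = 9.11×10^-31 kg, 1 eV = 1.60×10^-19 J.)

E_1 = h²/(8m_eL²) = 6.599×10^-20 J = 0.4124 eV.
Need n² > 1.93/0.4124 = 4.680, i.e. n > 2.163.
The smallest integer satisfying this is n = 3.

n = 3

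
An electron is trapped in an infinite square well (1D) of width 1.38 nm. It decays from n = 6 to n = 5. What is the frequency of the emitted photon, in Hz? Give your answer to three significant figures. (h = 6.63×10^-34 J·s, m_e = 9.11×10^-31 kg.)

f = 5.25×10^14 Hz

E_1 = h²/(8m_eL²) = 3.167×10^-20 J and ΔE = (6² − 5²)E_1 = 3.484×10^-19 J.
f = ΔE/h = 3.484×10^-19/6.63×10^-34 = 5.25×10^14 Hz.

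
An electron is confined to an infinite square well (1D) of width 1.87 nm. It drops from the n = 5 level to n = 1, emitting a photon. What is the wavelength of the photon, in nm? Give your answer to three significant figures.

E_1 = h²/(8m_eL²) = 1.723×10^-20 J, so ΔE = (5² − 1²)E_1 = 4.135×10^-19 J.
λ = hc/ΔE = (6.626×10^-34·2.998×10^8)/4.135×10^-19 = 4.80×10^-7 m = 480 nm.

λ = 480 nm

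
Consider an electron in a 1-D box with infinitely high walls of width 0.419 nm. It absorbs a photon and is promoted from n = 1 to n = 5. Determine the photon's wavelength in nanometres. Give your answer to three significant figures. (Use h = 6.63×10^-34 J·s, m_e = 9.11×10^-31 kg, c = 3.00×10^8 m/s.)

E_1 = h²/(8m_eL²) = 3.436×10^-19 J, so ΔE = (5² − 1²)E_1 = 8.246×10^-18 J.
λ = hc/ΔE = (6.63×10^-34·3.00×10^8)/8.246×10^-18 = 2.41×10^-8 m = 24.1 nm.

λ = 24.1 nm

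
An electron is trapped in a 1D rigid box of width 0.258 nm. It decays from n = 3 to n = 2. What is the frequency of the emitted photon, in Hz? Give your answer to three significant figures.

E_1 = h²/(8m_eL²) = 9.051×10^-19 J and ΔE = (3² − 2²)E_1 = 4.525×10^-18 J.
f = ΔE/h = 4.525×10^-18/6.626×10^-34 = 6.83×10^15 Hz.

f = 6.83×10^15 Hz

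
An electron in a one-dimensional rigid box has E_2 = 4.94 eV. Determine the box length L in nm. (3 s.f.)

L = 0.552 nm

From E_n = n²h²/(8m_eL²), L = n·h/√(8m_eE_n).
E_2 = 4.94 eV = 7.914×10^-19 J, so L = 2·6.626×10^-34/√(8·9.109×10^-31·7.914×10^-19) = 5.52×10^-10 m = 0.552 nm.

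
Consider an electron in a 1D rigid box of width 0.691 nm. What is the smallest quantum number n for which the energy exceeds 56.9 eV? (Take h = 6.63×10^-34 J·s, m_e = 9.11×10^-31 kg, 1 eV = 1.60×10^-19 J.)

E_1 = h²/(8m_eL²) = 1.263×10^-19 J = 0.7894 eV.
Need n² > 56.9/0.7894 = 72.08, i.e. n > 8.490.
The smallest integer satisfying this is n = 9.

n = 9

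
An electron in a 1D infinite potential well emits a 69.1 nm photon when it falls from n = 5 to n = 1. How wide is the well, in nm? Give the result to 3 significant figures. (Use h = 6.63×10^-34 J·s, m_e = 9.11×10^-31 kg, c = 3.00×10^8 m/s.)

The photon carries ΔE = hc/λ = 6.63×10^-34·3.00×10^8/6.91×10^-8 m = 2.878×10^-18 J.
Since ΔE = (5² − 1²)E_1, E_1 = 1.199×10^-19 J, and L = h/√(8m_eE_1) = 7.09×10^-10 m = 0.709 nm.

L = 0.709 nm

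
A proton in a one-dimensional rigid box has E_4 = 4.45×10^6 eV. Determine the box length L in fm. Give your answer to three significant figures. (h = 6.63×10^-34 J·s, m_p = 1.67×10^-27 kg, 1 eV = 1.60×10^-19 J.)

L = 27.2 fm

From E_n = n²h²/(8m_pL²), L = n·h/√(8m_pE_n).
E_4 = 4.45×10^6 eV = 7.120×10^-13 J, so L = 4·6.63×10^-34/√(8·1.67×10^-27·7.120×10^-13) = 2.72×10^-14 m = 27.2 fm.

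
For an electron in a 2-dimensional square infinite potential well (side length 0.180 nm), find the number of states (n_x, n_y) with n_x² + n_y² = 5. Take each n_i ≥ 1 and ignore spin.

The level has n_x² + n_y² = 5. The ordered positive-integer solutions are (1, 2), (2, 1).
That gives 2 states.

degeneracy = 2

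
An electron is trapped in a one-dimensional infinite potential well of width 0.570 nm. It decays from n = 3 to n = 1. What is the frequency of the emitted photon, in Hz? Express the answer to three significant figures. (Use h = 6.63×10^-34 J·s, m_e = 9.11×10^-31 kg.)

f = 2.24×10^15 Hz

E_1 = h²/(8m_eL²) = 1.856×10^-19 J and ΔE = (3² − 1²)E_1 = 1.485×10^-18 J.
f = ΔE/h = 1.485×10^-18/6.63×10^-34 = 2.24×10^15 Hz.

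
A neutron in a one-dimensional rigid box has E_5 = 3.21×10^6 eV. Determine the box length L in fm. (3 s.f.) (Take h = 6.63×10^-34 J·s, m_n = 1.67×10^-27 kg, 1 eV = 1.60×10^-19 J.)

From E_n = n²h²/(8m_nL²), L = n·h/√(8m_nE_n).
E_5 = 3.21×10^6 eV = 5.136×10^-13 J, so L = 5·6.63×10^-34/√(8·1.67×10^-27·5.136×10^-13) = 4.00×10^-14 m = 40.0 fm.

L = 40.0 fm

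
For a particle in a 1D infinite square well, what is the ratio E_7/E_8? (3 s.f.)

0.766

E_n ∝ n², so E_7/E_8 = 7²/8² = 49/64 = 0.766.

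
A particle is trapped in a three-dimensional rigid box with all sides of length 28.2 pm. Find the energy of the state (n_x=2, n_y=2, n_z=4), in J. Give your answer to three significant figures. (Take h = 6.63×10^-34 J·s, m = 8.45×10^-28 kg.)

For a 3D rectangular well E = (h²/8m)·Σ n_i²/L_i² = (6.63×10^-34)²/(8·8.45×10^-28) · [2²/(28.2 pm)² + 2²/(28.2 pm)² + 4²/(28.2 pm)²].
Evaluating gives E = 1.96×10^-18 J.

E = 1.96×10^-18 J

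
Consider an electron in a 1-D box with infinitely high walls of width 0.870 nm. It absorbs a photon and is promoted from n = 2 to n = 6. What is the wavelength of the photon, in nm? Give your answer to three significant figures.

E_1 = h²/(8m_eL²) = 7.960×10^-20 J, so ΔE = (6² − 2²)E_1 = 2.547×10^-18 J.
λ = hc/ΔE = (6.626×10^-34·2.998×10^8)/2.547×10^-18 = 7.80×10^-8 m = 78.0 nm.

λ = 78.0 nm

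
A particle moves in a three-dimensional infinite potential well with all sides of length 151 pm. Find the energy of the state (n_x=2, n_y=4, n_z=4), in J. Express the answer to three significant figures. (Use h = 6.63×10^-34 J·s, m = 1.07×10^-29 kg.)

For a 3D rectangular well E = (h²/8m)·Σ n_i²/L_i² = (6.63×10^-34)²/(8·1.07×10^-29) · [2²/(151 pm)² + 4²/(151 pm)² + 4²/(151 pm)²].
Evaluating gives E = 8.11×10^-18 J.

E = 8.11×10^-18 J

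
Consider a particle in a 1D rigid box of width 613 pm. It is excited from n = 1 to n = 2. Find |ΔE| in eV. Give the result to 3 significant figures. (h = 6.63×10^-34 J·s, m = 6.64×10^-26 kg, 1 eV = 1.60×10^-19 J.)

|ΔE| = 4.13×10^-5 eV

E_1 = h²/(8mL²) = 2.202×10^-24 J.
|ΔE| = |1² − 2²|·E_1 = 3·2.202×10^-24 J = 6.606×10^-24 J = 4.13×10^-5 eV.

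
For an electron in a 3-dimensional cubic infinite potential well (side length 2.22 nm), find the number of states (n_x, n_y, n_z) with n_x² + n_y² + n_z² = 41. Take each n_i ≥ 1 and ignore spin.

The level has n_x² + n_y² + n_z² = 41. The ordered positive-integer solutions are (1, 2, 6), (1, 6, 2), (2, 1, 6), (2, 6, 1), (3, 4, 4), (4, 3, 4), (4, 4, 3), (6, 1, 2), (6, 2, 1).
That gives 9 states.

degeneracy = 9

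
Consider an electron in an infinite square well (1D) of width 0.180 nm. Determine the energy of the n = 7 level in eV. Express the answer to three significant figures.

E_7 = 569 eV

For an infinite well E_n = n²h²/(8m_eL²), so E_1 = h²/(8m_eL²) = (6.626×10^-34)²/(8·9.109×10^-31·(1.80×10^-10 m)²) = 1.860×10^-18 J.
Then E_7 = 7²·E_1 = 49·1.860×10^-18 J = 9.114×10^-17 J.
Converting, E_7 = 9.114×10^-17 J / (1.602×10^-19 J/eV) = 569 eV.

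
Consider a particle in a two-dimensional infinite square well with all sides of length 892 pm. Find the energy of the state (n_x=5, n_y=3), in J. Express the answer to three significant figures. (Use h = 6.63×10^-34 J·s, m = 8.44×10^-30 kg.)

For a 2D rectangular well E = (h²/8m)·Σ n_i²/L_i² = (6.63×10^-34)²/(8·8.44×10^-30) · [5²/(892 pm)² + 3²/(892 pm)²].
Evaluating gives E = 2.78×10^-19 J.

E = 2.78×10^-19 J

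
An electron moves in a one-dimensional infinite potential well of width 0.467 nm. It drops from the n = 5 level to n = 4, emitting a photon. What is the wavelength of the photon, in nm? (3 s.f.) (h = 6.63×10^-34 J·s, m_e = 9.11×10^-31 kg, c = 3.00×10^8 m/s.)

λ = 79.9 nm

E_1 = h²/(8m_eL²) = 2.766×10^-19 J, so ΔE = (5² − 4²)E_1 = 2.489×10^-18 J.
λ = hc/ΔE = (6.63×10^-34·3.00×10^8)/2.489×10^-18 = 7.99×10^-8 m = 79.9 nm.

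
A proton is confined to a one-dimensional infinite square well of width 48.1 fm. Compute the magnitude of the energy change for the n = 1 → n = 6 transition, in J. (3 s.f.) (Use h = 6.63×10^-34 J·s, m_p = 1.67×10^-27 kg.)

E_1 = h²/(8m_pL²) = 1.422×10^-14 J.
|ΔE| = |1² − 6²|·E_1 = 35·1.422×10^-14 J = 4.98×10^-13 J.

|ΔE| = 4.98×10^-13 J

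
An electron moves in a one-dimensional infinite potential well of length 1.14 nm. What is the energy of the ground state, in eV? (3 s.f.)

E_1 = 0.289 eV

For an infinite well E_n = n²h²/(8m_eL²), so E_1 = h²/(8m_eL²) = (6.626×10^-34)²/(8·9.109×10^-31·(1.14×10^-9 m)²) = 4.636×10^-20 J.
Converting, E_1 = 4.636×10^-20 J / (1.602×10^-19 J/eV) = 0.289 eV.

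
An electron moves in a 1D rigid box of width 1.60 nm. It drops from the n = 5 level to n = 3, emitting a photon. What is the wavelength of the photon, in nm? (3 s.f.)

λ = 528 nm

E_1 = h²/(8m_eL²) = 2.353×10^-20 J, so ΔE = (5² − 3²)E_1 = 3.765×10^-19 J.
λ = hc/ΔE = (6.626×10^-34·2.998×10^8)/3.765×10^-19 = 5.28×10^-7 m = 528 nm.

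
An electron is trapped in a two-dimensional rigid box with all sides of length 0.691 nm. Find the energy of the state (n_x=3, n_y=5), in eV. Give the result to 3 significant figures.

E = 26.8 eV

For a 2D rectangular well E = (h²/8m_e)·Σ n_i²/L_i² = (6.626×10^-34)²/(8·9.109×10^-31) · [3²/(0.691 nm)² + 5²/(0.691 nm)²].
Evaluating gives E = 4.290×10^-18 J = 26.8 eV.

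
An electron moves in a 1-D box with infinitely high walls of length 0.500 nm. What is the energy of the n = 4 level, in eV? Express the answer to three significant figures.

E_4 = 24.1 eV

For an infinite well E_n = n²h²/(8m_eL²), so E_1 = h²/(8m_eL²) = (6.626×10^-34)²/(8·9.109×10^-31·(5.00×10^-10 m)²) = 2.410×10^-19 J.
Then E_4 = 4²·E_1 = 16·2.410×10^-19 J = 3.856×10^-18 J.
Converting, E_4 = 3.856×10^-18 J / (1.602×10^-19 J/eV) = 24.1 eV.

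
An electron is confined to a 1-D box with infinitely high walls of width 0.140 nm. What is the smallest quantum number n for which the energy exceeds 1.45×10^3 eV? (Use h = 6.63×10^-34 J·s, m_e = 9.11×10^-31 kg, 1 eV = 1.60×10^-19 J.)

n = 9

E_1 = h²/(8m_eL²) = 3.077×10^-18 J = 19.23 eV.
Need n² > 1.45×10^3/19.23 = 75.40, i.e. n > 8.683.
The smallest integer satisfying this is n = 9.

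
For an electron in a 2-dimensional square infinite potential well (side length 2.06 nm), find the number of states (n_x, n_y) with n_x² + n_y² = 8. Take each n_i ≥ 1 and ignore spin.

degeneracy = 1

The level has n_x² + n_y² = 8. The ordered positive-integer solutions are (2, 2).
That gives 1 state.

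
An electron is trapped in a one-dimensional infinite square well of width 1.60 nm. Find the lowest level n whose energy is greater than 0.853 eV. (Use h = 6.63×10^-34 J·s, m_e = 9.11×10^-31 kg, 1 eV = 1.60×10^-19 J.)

E_1 = h²/(8m_eL²) = 2.356×10^-20 J = 0.1472 eV.
Need n² > 0.853/0.1472 = 5.795, i.e. n > 2.407.
The smallest integer satisfying this is n = 3.

n = 3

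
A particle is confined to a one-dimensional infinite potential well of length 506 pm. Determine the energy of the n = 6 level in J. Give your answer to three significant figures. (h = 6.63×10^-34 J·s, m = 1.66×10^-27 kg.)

For an infinite well E_n = n²h²/(8mL²), so E_1 = h²/(8mL²) = (6.63×10^-34)²/(8·1.66×10^-27·(5.06×10^-10 m)²) = 1.293×10^-22 J.
Then E_6 = 6²·E_1 = 36·1.293×10^-22 J = 4.65×10^-21 J.

E_6 = 4.65×10^-21 J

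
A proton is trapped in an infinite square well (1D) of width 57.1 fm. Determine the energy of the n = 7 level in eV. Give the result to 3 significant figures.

E_7 = 3.08×10^6 eV

For an infinite well E_n = n²h²/(8m_pL²), so E_1 = h²/(8m_pL²) = (6.626×10^-34)²/(8·1.673×10^-27·(5.71×10^-14 m)²) = 1.006×10^-14 J.
Then E_7 = 7²·E_1 = 49·1.006×10^-14 J = 4.929×10^-13 J.
Converting, E_7 = 4.929×10^-13 J / (1.602×10^-19 J/eV) = 3.08×10^6 eV.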